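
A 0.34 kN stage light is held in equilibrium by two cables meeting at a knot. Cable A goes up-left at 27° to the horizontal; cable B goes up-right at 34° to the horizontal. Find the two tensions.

T_A = 0.3223 kN, T_B = 0.3464 kN

ΣF_x = 0: −T_A·cos27° + T_B·cos34° = 0 → T_B = 1.07475·T_A.
ΣF_y = 0: T_A·sin27° + T_B·sin34° = 0.34.
Substitute: T_A·(0.45399 + 1.07475·0.559193) = 0.34 → T_A = 0.32228 ≈ 0.3223 kN.
Then T_B = 1.07475 × 0.32228 = 0.3464 kN.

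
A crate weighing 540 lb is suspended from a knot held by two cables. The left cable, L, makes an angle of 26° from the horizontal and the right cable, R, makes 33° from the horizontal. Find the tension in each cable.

T_L = 528.3 lb, T_R = 566.2 lb

ΣF_x = 0: −T_L·cos26° + T_R·cos33° = 0 → T_R = 1.07169·T_L.
ΣF_y = 0: T_L·sin26° + T_R·sin33° = 540.
Substitute: T_L·(0.438371 + 1.07169·0.544639) = 540 → T_L = 528.347 ≈ 528.3 lb.
Then T_R = 1.07169 × 528.347 = 566.2 lb.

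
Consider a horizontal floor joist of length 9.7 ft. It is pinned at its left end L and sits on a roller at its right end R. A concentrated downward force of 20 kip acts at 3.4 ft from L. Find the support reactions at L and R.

L_x = 0, L_y = 12.99 kip, R_y = 7.010 kip

ΣM about L: R_y·9.7 − 20·3.4 = 0 → R_y = 68/9.7 = 7.01031 ≈ 7.010 kip.
ΣF_y = 0: L_y + 7.01031 − 20 = 0 → L_y = 12.99 kip.
ΣF_x = 0: no horizontal applied forces, so L_x = 0.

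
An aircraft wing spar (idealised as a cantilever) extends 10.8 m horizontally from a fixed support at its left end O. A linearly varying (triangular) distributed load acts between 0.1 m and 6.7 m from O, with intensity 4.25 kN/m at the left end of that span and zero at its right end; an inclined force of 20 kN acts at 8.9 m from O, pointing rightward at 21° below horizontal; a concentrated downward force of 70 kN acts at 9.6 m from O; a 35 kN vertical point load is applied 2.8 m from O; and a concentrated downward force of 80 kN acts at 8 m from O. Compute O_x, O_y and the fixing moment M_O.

Resultant of the triangular load: ½ × 4.25 × 6.6 = 14.025 kN, acting at 2.3 m from O (one-third of the span from the peak).
ΣF_x = 0: O_x + 20·cos21° = 0 → O_x = -18.67 kN.
ΣF_y = 0: O_y − ½·4.25·6.6 − 20·sin21° − 70 − 35 − 80 = 0 → O_y = 206.2 kN.
ΣM about O: M_O − (½·4.25·6.6)·2.3 − 20·sin21°·8.9 − 70·9.6 − 35·2.8 − 80·8 = 0 → M_O = 1506 kN·m.

O_x = -18.67 kN, O_y = 206.2 kN, M_O = 1506 kN·m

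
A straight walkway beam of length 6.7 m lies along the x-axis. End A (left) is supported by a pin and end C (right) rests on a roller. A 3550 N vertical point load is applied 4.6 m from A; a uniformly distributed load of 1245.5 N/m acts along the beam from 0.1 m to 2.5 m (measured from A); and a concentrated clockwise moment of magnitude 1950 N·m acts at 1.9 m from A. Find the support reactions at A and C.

A_x = 0, A_y = 3231 N, C_y = 3308 N

Resultant of the distributed load: 1245.5 × 2.4 = 2989.2 N at 1.3 m from A.
Taking moments about A: C_y·6.7 − 3550·4.6 − (1245.5·2.4)·1.3 − 1950 = 0 → C_y = 22165.96/6.7 = 3308.35 ≈ 3308 N.
ΣF_y = 0: A_y + 3308.35 − 3550 − 1245.5·2.4 = 0 → A_y = 3231 N.
ΣF_x = 0: no horizontal applied forces, so A_x = 0.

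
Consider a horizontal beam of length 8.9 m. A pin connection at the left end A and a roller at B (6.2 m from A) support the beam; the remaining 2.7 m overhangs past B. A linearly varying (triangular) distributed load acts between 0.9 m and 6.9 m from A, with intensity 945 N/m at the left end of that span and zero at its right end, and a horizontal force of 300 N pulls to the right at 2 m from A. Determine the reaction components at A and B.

A_x = -300.0 N, A_y = 1509 N, B_y = 1326 N

Resultant of the triangular load: ½ × 945 × 6 = 2835 N, acting at 2.9 m from A (one-third of the span from the peak).
Moments about A: B_y·6.2 − (½·945·6)·2.9 = 0 → B_y = 8221.5/6.2 = 1326.05 ≈ 1326 N.
ΣF_y = 0: A_y + 1326.05 − ½·945·6 = 0 → A_y = 1509 N.
ΣF_x = 0: A_x + 300 = 0 → A_x = -300.0 N.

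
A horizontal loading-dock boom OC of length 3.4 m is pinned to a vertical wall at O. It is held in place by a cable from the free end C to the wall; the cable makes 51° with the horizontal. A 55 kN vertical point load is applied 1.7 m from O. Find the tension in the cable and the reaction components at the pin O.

ΣM about O: T·sin51°·3.4 − 55·1.7 = 0 → T = 93.5/(3.4·0.777146) = 35.3859 ≈ 35.39 kN.
ΣF_x = 0: O_x − T·cos51° = 0 → O_x = 35.3859 × 0.62932 = 22.27 kN.
ΣF_y = 0: O_y + T·sin51° − 55 = 0 → O_y = 55 − 35.3859 × 0.777146 = 27.50 kN.

T = 35.39 kN, O_x = 22.27 kN, O_y = 27.50 kN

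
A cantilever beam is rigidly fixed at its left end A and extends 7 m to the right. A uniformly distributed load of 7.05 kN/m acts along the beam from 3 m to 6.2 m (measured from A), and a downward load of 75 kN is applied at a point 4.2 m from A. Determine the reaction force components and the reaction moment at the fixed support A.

A_x = 0, A_y = 97.56 kN, M_A = 418.8 kN·m

Resultant of the distributed load: 7.05 × 3.2 = 22.56 kN at 4.6 m from A.
ΣF_x = 0: A_x = 0.
ΣF_y = 0: A_y − 7.05·3.2 − 75 = 0 → A_y = 97.56 kN.
ΣM about A: M_A − (7.05·3.2)·4.6 − 75·4.2 = 0 → M_A = 418.8 kN·m.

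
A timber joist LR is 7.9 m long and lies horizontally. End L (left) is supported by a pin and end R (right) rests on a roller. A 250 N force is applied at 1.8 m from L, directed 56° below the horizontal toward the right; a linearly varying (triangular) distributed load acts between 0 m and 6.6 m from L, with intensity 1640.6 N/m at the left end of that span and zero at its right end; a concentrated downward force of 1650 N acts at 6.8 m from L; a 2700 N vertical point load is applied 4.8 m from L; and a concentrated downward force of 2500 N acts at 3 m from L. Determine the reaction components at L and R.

Resultant of the triangular load: ½ × 1640.6 × 6.6 = 5413.98 N, acting at 2.2 m from L (one-third of the span from the peak).
Taking moments about L: R_y·7.9 − 250·sin56°·1.8 − (½·1640.6·6.6)·2.2 − 1650·6.8 − 2700·4.8 − 2500·3 = 0 → R_y = 43963.8/7.9 = 5565.04 ≈ 5565 N.
ΣF_y = 0: L_y + 5565.04 − 250·sin56° − ½·1640.6·6.6 − 1650 − 2700 − 2500 = 0 → L_y = 6906 N.
ΣF_x = 0: L_x + 250·cos56° = 0 → L_x = -139.8 N.

L_x = -139.8 N, L_y = 6906 N, R_y = 5565 N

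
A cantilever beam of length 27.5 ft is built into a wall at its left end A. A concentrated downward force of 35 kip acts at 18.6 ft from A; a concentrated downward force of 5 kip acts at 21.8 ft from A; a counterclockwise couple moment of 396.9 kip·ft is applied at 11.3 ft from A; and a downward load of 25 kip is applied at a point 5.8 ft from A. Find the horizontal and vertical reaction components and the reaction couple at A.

ΣF_x = 0: A_x = 0.
ΣF_y = 0: A_y − 35 − 5 − 25 = 0 → A_y = 65.00 kip.
ΣM about A: M_A − 35·18.6 − 5·21.8 + 396.9 − 25·5.8 = 0 → M_A = 508.1 kip·ft.

A_x = 0, A_y = 65.00 kip, M_A = 508.1 kip·ft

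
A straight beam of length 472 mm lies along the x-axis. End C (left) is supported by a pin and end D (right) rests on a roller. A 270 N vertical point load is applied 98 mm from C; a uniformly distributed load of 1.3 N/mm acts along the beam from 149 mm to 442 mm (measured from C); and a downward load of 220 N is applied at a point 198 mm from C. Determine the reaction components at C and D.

C_x = 0, C_y = 484.1 N, D_y = 386.8 N

Resultant of the distributed load: 1.3 × 293 = 380.9 N at 295.5 mm from C.
Moments about C: D_y·472 − 270·98 − (1.3·293)·295.5 − 220·198 = 0 → D_y = 182575.95/472 = 386.813 ≈ 386.8 N.
ΣF_y = 0: C_y + 386.813 − 270 − 1.3·293 − 220 = 0 → C_y = 484.1 N.
ΣF_x = 0: no horizontal applied forces, so C_x = 0.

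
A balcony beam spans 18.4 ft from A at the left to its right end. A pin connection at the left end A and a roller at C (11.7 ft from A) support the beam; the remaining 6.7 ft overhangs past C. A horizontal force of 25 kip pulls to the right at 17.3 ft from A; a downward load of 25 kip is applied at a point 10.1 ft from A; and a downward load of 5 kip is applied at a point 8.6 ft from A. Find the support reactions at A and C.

A_x = -25.00 kip, A_y = 4.744 kip, C_y = 25.26 kip

Taking moments about A: C_y·11.7 − 25·10.1 − 5·8.6 = 0 → C_y = 295.5/11.7 = 25.2564 ≈ 25.26 kip.
ΣF_y = 0: A_y + 25.2564 − 25 − 5 = 0 → A_y = 4.744 kip.
ΣF_x = 0: A_x + 25 = 0 → A_x = -25.00 kip.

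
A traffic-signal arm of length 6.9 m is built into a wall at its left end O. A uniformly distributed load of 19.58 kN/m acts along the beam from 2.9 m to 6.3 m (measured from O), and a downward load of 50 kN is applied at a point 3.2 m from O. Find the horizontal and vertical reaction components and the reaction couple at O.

O_x = 0, O_y = 116.6 kN, M_O = 466.2 kN·m

Resultant of the distributed load: 19.58 × 3.4 = 66.572 kN at 4.6 m from O.
ΣF_x = 0: O_x = 0.
ΣF_y = 0: O_y − 19.58·3.4 − 50 = 0 → O_y = 116.6 kN.
ΣM about O: M_O − (19.58·3.4)·4.6 − 50·3.2 = 0 → M_O = 466.2 kN·m.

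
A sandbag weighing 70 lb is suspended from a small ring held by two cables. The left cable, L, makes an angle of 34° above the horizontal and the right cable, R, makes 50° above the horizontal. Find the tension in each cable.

T_L = 45.24 lb, T_R = 58.35 lb

ΣF_x = 0: −T_L·cos34° + T_R·cos50° = 0 → T_R = 1.28975·T_L.
ΣF_y = 0: T_L·sin34° + T_R·sin50° = 70.
Substitute: T_L·(0.559193 + 1.28975·0.766044) = 70 → T_L = 45.2431 ≈ 45.24 lb.
Then T_R = 1.28975 × 45.2431 = 58.35 lb.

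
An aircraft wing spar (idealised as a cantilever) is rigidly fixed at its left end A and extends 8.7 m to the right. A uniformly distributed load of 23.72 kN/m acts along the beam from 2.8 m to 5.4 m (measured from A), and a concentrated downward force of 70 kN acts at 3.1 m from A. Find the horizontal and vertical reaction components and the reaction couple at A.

Resultant of the distributed load: 23.72 × 2.6 = 61.672 kN at 4.1 m from A.
ΣF_x = 0: A_x = 0.
ΣF_y = 0: A_y − 23.72·2.6 − 70 = 0 → A_y = 131.7 kN.
ΣM about A: M_A − (23.72·2.6)·4.1 − 70·3.1 = 0 → M_A = 469.9 kN·m.

A_x = 0, A_y = 131.7 kN, M_A = 469.9 kN·m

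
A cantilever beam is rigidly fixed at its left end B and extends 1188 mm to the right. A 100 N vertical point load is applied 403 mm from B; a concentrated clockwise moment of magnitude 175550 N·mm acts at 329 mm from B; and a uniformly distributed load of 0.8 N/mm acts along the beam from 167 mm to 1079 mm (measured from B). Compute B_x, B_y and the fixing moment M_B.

Resultant of the distributed load: 0.8 × 912 = 729.6 N at 623 mm from B.
ΣF_x = 0: B_x = 0.
ΣF_y = 0: B_y − 100 − 0.8·912 = 0 → B_y = 829.6 N.
ΣM about B: M_B − 100·403 − 175550 − (0.8·912)·623 = 0 → M_B = 670400 N·mm.

B_x = 0, B_y = 829.6 N, M_B = 670400 N·mm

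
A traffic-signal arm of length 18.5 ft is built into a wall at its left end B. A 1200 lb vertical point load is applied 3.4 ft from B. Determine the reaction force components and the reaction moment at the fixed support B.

B_x = 0, B_y = 1200 lb, M_B = 4080 lb·ft

ΣF_x = 0: B_x = 0.
ΣF_y = 0: B_y − 1200 = 0 → B_y = 1200 lb.
ΣM about B: M_B − 1200·3.4 = 0 → M_B = 4080 lb·ft.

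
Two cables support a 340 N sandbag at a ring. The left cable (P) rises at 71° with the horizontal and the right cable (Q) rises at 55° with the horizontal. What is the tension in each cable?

T_P = 241.1 N, T_Q = 136.8 N

ΣF_x = 0: −T_P·cos71° + T_Q·cos55° = 0 → T_Q = 0.567611·T_P.
ΣF_y = 0: T_P·sin71° + T_Q·sin55° = 340.
Substitute: T_P·(0.945519 + 0.567611·0.819152) = 340 → T_P = 241.053 ≈ 241.1 N.
Then T_Q = 0.567611 × 241.053 = 136.8 N.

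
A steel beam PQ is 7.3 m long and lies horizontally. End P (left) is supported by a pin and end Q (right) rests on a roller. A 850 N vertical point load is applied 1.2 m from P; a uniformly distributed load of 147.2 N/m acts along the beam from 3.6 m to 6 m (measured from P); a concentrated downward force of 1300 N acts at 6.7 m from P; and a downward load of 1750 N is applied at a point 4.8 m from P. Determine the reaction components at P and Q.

P_x = 0, P_y = 1537 N, Q_y = 2716 N

Resultant of the distributed load: 147.2 × 2.4 = 353.28 N at 4.8 m from P.
Moments about P: Q_y·7.3 − 850·1.2 − (147.2·2.4)·4.8 − 1300·6.7 − 1750·4.8 = 0 → Q_y = 19825.744/7.3 = 2715.86 ≈ 2716 N.
ΣF_y = 0: P_y + 2715.86 − 850 − 147.2·2.4 − 1300 − 1750 = 0 → P_y = 1537 N.
ΣF_x = 0: no horizontal applied forces, so P_x = 0.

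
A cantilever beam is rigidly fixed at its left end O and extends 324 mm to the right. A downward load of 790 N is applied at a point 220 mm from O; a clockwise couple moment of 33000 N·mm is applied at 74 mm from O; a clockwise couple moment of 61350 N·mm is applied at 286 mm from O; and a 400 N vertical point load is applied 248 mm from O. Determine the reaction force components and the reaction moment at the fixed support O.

O_x = 0, O_y = 1190 N, M_O = 367400 N·mm

ΣF_x = 0: O_x = 0.
ΣF_y = 0: O_y − 790 − 400 = 0 → O_y = 1190 N.
ΣM about O: M_O − 790·220 − 33000 − 61350 − 400·248 = 0 → M_O = 367400 N·mm.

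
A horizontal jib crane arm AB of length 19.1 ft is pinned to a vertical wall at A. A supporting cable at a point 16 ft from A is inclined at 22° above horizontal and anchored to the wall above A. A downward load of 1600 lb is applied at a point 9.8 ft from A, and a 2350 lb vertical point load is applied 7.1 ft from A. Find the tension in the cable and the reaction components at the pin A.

ΣM about A: T·sin22°·16 − 1600·9.8 − 2350·7.1 = 0 → T = 32365/(16·0.374607) = 5399.83 ≈ 5400 lb.
ΣF_x = 0: A_x − T·cos22° = 0 → A_x = 5399.83 × 0.927184 = 5007 lb.
ΣF_y = 0: A_y + T·sin22° − 1600 − 2350 = 0 → A_y = 3950 − 5399.83 × 0.374607 = 1927 lb.

T = 5400 lb, A_x = 5007 lb, A_y = 1927 lb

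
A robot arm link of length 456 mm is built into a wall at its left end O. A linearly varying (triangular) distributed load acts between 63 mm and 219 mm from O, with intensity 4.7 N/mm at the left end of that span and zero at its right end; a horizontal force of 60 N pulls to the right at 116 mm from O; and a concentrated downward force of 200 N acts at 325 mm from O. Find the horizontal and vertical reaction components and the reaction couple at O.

Resultant of the triangular load: ½ × 4.7 × 156 = 366.6 N, acting at 115 mm from O (one-third of the span from the peak).
ΣF_x = 0: O_x + 60 = 0 → O_x = -60.00 N.
ΣF_y = 0: O_y − ½·4.7·156 − 200 = 0 → O_y = 566.6 N.
ΣM about O: M_O − (½·4.7·156)·115 − 200·325 = 0 → M_O = 107200 N·mm.

O_x = -60.00 N, O_y = 566.6 N, M_O = 107200 N·mm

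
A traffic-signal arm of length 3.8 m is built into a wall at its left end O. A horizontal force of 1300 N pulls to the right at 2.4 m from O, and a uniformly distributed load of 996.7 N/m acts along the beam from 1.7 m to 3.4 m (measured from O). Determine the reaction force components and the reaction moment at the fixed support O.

Resultant of the distributed load: 996.7 × 1.7 = 1694.39 N at 2.55 m from O.
ΣF_x = 0: O_x + 1300 = 0 → O_x = -1300 N.
ΣF_y = 0: O_y − 996.7·1.7 = 0 → O_y = 1694 N.
ΣM about O: M_O − (996.7·1.7)·2.55 = 0 → M_O = 4321 N·m.

O_x = -1300 N, O_y = 1694 N, M_O = 4321 N·m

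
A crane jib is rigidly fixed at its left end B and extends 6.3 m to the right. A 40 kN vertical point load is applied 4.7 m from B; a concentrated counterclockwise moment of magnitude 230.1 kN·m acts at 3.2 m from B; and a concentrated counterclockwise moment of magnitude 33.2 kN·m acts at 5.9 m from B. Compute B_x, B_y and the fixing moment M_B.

ΣF_x = 0: B_x = 0.
ΣF_y = 0: B_y − 40 = 0 → B_y = 40.00 kN.
ΣM about B: M_B − 40·4.7 + 230.1 + 33.2 = 0 → M_B = -75.30 kN·m.

B_x = 0, B_y = 40.00 kN, M_B = -75.30 kN·m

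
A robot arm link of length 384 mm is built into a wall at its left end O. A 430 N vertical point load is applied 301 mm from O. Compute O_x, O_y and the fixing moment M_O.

O_x = 0, O_y = 430.0 N, M_O = 129400 N·mm

ΣF_x = 0: O_x = 0.
ΣF_y = 0: O_y − 430 = 0 → O_y = 430.0 N.
ΣM about O: M_O − 430·301 = 0 → M_O = 129400 N·mm.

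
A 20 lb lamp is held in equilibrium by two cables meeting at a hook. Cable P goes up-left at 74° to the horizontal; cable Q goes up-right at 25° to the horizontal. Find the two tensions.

T_P = 18.35 lb, T_Q = 5.581 lb

ΣF_x = 0: −T_P·cos74° + T_Q·cos25° = 0 → T_Q = 0.304132·T_P.
ΣF_y = 0: T_P·sin74° + T_Q·sin25° = 20.
Substitute: T_P·(0.961262 + 0.304132·0.422618) = 20 → T_P = 18.3521 ≈ 18.35 lb.
Then T_Q = 0.304132 × 18.3521 = 5.581 lb.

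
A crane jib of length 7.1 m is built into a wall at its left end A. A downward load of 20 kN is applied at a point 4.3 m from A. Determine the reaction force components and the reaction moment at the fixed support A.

ΣF_x = 0: A_x = 0.
ΣF_y = 0: A_y − 20 = 0 → A_y = 20.00 kN.
ΣM about A: M_A − 20·4.3 = 0 → M_A = 86.00 kN·m.

A_x = 0, A_y = 20.00 kN, M_A = 86.00 kN·m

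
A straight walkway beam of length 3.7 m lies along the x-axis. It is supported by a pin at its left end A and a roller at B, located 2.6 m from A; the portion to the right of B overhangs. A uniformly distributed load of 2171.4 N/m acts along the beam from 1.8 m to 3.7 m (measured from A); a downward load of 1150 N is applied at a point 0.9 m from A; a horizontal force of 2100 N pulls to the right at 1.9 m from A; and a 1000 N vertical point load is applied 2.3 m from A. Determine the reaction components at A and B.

A_x = -2100 N, A_y = 629.3 N, B_y = 5646 N

Resultant of the distributed load: 2171.4 × 1.9 = 4125.66 N at 2.75 m from A.
Taking moments about A: B_y·2.6 − (2171.4·1.9)·2.75 − 1150·0.9 − 1000·2.3 = 0 → B_y = 14680.565/2.6 = 5646.37 ≈ 5646 N.
ΣF_y = 0: A_y + 5646.37 − 2171.4·1.9 − 1150 − 1000 = 0 → A_y = 629.3 N.
ΣF_x = 0: A_x + 2100 = 0 → A_x = -2100 N.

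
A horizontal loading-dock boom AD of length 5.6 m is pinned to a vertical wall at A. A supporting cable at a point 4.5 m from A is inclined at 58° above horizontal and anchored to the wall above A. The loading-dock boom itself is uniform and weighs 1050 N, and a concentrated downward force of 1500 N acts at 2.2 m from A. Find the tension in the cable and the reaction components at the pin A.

T = 1635 N, A_x = 866.5 N, A_y = 1163 N

ΣM about A: T·sin58°·4.5 − 1050·2.8 − 1500·2.2 = 0 → T = 6240/(4.5·0.848048) = 1635.13 ≈ 1635 N.
ΣF_x = 0: A_x − T·cos58° = 0 → A_x = 1635.13 × 0.529919 = 866.5 N.
ΣF_y = 0: A_y + T·sin58° − 1050 − 1500 = 0 → A_y = 2550 − 1635.13 × 0.848048 = 1163 N.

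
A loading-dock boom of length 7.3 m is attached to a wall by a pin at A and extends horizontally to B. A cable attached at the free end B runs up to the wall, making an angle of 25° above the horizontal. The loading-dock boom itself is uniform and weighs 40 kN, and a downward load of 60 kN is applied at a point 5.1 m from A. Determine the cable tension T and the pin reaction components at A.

ΣM about A: T·sin25°·7.3 − 40·3.65 − 60·5.1 = 0 → T = 452/(7.3·0.422618) = 146.51 ≈ 146.5 kN.
ΣF_x = 0: A_x − T·cos25° = 0 → A_x = 146.51 × 0.906308 = 132.8 kN.
ΣF_y = 0: A_y + T·sin25° − 40 − 60 = 0 → A_y = 100 − 146.51 × 0.422618 = 38.08 kN.

T = 146.5 kN, A_x = 132.8 kN, A_y = 38.08 kN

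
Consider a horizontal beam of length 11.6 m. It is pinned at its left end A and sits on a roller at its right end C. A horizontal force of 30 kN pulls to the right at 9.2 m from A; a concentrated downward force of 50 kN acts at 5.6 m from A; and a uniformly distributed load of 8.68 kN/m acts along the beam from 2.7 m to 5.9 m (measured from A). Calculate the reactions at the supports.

A_x = -30.00 kN, A_y = 43.34 kN, C_y = 34.43 kN

Resultant of the distributed load: 8.68 × 3.2 = 27.776 kN at 4.3 m from A.
ΣM about A: C_y·11.6 − 50·5.6 − (8.68·3.2)·4.3 = 0 → C_y = 399.4368/11.6 = 34.4342 ≈ 34.43 kN.
ΣF_y = 0: A_y + 34.4342 − 50 − 8.68·3.2 = 0 → A_y = 43.34 kN.
ΣF_x = 0: A_x + 30 = 0 → A_x = -30.00 kN.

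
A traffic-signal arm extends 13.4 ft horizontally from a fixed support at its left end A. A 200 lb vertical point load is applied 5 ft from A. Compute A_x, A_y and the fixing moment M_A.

ΣF_x = 0: A_x = 0.
ΣF_y = 0: A_y − 200 = 0 → A_y = 200.0 lb.
ΣM about A: M_A − 200·5 = 0 → M_A = 1000 lb·ft.

A_x = 0, A_y = 200.0 lb, M_A = 1000 lb·ft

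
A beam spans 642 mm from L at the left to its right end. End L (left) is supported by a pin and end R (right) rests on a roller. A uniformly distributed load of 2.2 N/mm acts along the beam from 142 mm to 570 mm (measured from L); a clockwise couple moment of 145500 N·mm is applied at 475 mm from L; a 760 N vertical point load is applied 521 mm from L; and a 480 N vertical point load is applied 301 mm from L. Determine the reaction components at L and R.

Resultant of the distributed load: 2.2 × 428 = 941.6 N at 356 mm from L.
Moments about L: R_y·642 − (2.2·428)·356 − 145500 − 760·521 − 480·301 = 0 → R_y = 1021149.6/642 = 1590.58 ≈ 1591 N.
ΣF_y = 0: L_y + 1590.58 − 2.2·428 − 760 − 480 = 0 → L_y = 591.0 N.
ΣF_x = 0: no horizontal applied forces, so L_x = 0.

L_x = 0, L_y = 591.0 N, R_y = 1591 N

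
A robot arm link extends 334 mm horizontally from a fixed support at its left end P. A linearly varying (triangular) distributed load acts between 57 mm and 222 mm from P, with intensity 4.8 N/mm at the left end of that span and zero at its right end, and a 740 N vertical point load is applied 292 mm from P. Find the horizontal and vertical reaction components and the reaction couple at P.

P_x = 0, P_y = 1136 N, M_P = 260400 N·mm

Resultant of the triangular load: ½ × 4.8 × 165 = 396 N, acting at 112 mm from P (one-third of the span from the peak).
ΣF_x = 0: P_x = 0.
ΣF_y = 0: P_y − ½·4.8·165 − 740 = 0 → P_y = 1136 N.
ΣM about P: M_P − (½·4.8·165)·112 − 740·292 = 0 → M_P = 260400 N·mm.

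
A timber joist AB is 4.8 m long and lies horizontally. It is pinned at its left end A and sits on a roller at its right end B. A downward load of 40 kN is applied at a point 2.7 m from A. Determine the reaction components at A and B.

ΣM about A: B_y·4.8 − 40·2.7 = 0 → B_y = 108/4.8 = 22.50 kN.
ΣF_y = 0: A_y + 22.5 − 40 = 0 → A_y = 17.50 kN.
ΣF_x = 0: no horizontal applied forces, so A_x = 0.

A_x = 0, A_y = 17.50 kN, B_y = 22.50 kN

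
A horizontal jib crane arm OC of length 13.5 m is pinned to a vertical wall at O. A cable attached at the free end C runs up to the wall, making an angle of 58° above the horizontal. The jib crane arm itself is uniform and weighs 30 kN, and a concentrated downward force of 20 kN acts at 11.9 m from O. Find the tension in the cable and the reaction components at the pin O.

T = 38.48 kN, O_x = 20.39 kN, O_y = 17.37 kN

ΣM about O: T·sin58°·13.5 − 30·6.75 − 20·11.9 = 0 → T = 440.5/(13.5·0.848048) = 38.4762 ≈ 38.48 kN.
ΣF_x = 0: O_x − T·cos58° = 0 → O_x = 38.4762 × 0.529919 = 20.39 kN.
ΣF_y = 0: O_y + T·sin58° − 30 − 20 = 0 → O_y = 50 − 38.4762 × 0.848048 = 17.37 kN.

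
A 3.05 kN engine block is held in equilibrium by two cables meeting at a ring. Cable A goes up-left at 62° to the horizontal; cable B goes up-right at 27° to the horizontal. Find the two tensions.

T_A = 2.718 kN, T_B = 1.432 kN

ΣF_x = 0: −T_A·cos62° + T_B·cos27° = 0 → T_B = 0.5269·T_A.
ΣF_y = 0: T_A·sin62° + T_B·sin27° = 3.05.
Substitute: T_A·(0.882948 + 0.5269·0.45399) = 3.05 → T_A = 2.71798 ≈ 2.718 kN.
Then T_B = 0.5269 × 2.71798 = 1.432 kN.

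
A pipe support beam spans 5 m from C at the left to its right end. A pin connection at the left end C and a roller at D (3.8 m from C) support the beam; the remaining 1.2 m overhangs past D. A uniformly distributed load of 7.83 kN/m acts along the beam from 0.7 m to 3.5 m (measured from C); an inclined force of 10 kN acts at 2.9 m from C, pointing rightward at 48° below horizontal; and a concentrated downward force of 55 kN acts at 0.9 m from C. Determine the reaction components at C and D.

Resultant of the distributed load: 7.83 × 2.8 = 21.924 kN at 2.1 m from C.
Moments about C: D_y·3.8 − (7.83·2.8)·2.1 − 10·sin48°·2.9 − 55·0.9 = 0 → D_y = 117.092/3.8 = 30.8137 ≈ 30.81 kN.
ΣF_y = 0: C_y + 30.8137 − 7.83·2.8 − 10·sin48° − 55 = 0 → C_y = 53.54 kN.
ΣF_x = 0: C_x + 10·cos48° = 0 → C_x = -6.691 kN.

C_x = -6.691 kN, C_y = 53.54 kN, D_y = 30.81 kN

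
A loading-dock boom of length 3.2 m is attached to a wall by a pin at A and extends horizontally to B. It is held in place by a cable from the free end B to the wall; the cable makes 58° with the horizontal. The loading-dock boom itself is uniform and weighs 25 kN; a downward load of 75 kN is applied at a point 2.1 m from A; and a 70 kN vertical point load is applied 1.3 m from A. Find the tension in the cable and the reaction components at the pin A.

T = 106.3 kN, A_x = 56.34 kN, A_y = 79.84 kN

ΣM about A: T·sin58°·3.2 − 25·1.6 − 75·2.1 − 70·1.3 = 0 → T = 288.5/(3.2·0.848048) = 106.31 ≈ 106.3 kN.
ΣF_x = 0: A_x − T·cos58° = 0 → A_x = 106.31 × 0.529919 = 56.34 kN.
ΣF_y = 0: A_y + T·sin58° − 25 − 75 − 70 = 0 → A_y = 170 − 106.31 × 0.848048 = 79.84 kN.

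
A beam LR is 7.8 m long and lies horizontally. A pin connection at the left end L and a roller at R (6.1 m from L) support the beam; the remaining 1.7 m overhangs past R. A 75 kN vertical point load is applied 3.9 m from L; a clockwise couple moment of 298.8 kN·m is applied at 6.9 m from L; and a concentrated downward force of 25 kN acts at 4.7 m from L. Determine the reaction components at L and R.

L_x = 0, L_y = -16.20 kN, R_y = 116.2 kN

Moments about L: R_y·6.1 − 75·3.9 − 298.8 − 25·4.7 = 0 → R_y = 708.8/6.1 = 116.197 ≈ 116.2 kN.
ΣF_y = 0: L_y + 116.197 − 75 − 25 = 0 → L_y = -16.20 kN.
ΣF_x = 0: no horizontal applied forces, so L_x = 0.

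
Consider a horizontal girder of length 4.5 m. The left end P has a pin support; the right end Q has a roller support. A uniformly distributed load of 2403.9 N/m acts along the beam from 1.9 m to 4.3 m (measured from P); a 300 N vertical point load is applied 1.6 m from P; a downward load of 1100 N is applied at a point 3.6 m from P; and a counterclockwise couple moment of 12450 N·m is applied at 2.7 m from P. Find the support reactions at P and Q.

P_x = 0, P_y = 4975 N, Q_y = 2194 N

Resultant of the distributed load: 2403.9 × 2.4 = 5769.36 N at 3.1 m from P.
Moments about P: Q_y·4.5 − (2403.9·2.4)·3.1 − 300·1.6 − 1100·3.6 + 12450 = 0 → Q_y = 9875.016/4.5 = 2194.45 ≈ 2194 N.
ΣF_y = 0: P_y + 2194.45 − 2403.9·2.4 − 300 − 1100 = 0 → P_y = 4975 N.
ΣF_x = 0: no horizontal applied forces, so P_x = 0.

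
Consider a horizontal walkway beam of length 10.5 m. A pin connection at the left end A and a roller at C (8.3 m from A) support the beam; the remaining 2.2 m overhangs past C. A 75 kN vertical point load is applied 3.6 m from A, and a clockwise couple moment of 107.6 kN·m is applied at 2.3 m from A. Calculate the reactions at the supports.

Taking moments about A: C_y·8.3 − 75·3.6 − 107.6 = 0 → C_y = 377.6/8.3 = 45.494 ≈ 45.49 kN.
ΣF_y = 0: A_y + 45.494 − 75 = 0 → A_y = 29.51 kN.
ΣF_x = 0: no horizontal applied forces, so A_x = 0.

A_x = 0, A_y = 29.51 kN, C_y = 45.49 kN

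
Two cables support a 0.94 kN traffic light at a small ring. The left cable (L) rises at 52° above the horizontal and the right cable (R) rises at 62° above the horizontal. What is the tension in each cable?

T_L = 0.4831 kN, T_R = 0.6335 kN

ΣF_x = 0: −T_L·cos52° + T_R·cos62° = 0 → T_R = 1.31139·T_L.
ΣF_y = 0: T_L·sin52° + T_R·sin62° = 0.94.
Substitute: T_L·(0.788011 + 1.31139·0.882948) = 0.94 → T_L = 0.483067 ≈ 0.4831 kN.
Then T_R = 1.31139 × 0.483067 = 0.6335 kN.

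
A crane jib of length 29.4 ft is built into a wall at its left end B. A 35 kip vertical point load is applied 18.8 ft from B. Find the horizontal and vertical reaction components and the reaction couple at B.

B_x = 0, B_y = 35.00 kip, M_B = 658.0 kip·ft

ΣF_x = 0: B_x = 0.
ΣF_y = 0: B_y − 35 = 0 → B_y = 35.00 kip.
ΣM about B: M_B − 35·18.8 = 0 → M_B = 658.0 kip·ft.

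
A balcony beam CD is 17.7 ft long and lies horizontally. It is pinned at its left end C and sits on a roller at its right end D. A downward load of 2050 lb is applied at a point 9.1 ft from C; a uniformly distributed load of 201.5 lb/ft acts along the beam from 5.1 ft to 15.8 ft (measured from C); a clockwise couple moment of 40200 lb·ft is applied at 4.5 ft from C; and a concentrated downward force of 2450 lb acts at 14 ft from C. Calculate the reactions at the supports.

C_x = 0, C_y = 120.1 lb, D_y = 6536 lb

Resultant of the distributed load: 201.5 × 10.7 = 2156.05 lb at 10.45 ft from C.
ΣM about C: D_y·17.7 − 2050·9.1 − (201.5·10.7)·10.45 − 40200 − 2450·14 = 0 → D_y = 115686/17.7 = 6535.93 ≈ 6536 lb.
ΣF_y = 0: C_y + 6535.93 − 2050 − 201.5·10.7 − 2450 = 0 → C_y = 120.1 lb.
ΣF_x = 0: no horizontal applied forces, so C_x = 0.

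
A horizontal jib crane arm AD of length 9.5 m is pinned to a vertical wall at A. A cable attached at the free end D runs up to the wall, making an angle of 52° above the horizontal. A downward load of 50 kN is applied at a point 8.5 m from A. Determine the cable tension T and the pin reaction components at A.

ΣM about A: T·sin52°·9.5 − 50·8.5 = 0 → T = 425/(9.5·0.788011) = 56.7718 ≈ 56.77 kN.
ΣF_x = 0: A_x − T·cos52° = 0 → A_x = 56.7718 × 0.615661 = 34.95 kN.
ΣF_y = 0: A_y + T·sin52° − 50 = 0 → A_y = 50 − 56.7718 × 0.788011 = 5.263 kN.

T = 56.77 kN, A_x = 34.95 kN, A_y = 5.263 kN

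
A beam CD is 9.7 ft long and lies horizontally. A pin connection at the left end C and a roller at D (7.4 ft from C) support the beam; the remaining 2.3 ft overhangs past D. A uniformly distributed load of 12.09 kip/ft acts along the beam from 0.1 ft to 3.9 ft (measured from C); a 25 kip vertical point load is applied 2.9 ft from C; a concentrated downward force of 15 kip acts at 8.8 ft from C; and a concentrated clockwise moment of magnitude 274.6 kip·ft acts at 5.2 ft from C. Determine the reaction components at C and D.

Resultant of the distributed load: 12.09 × 3.8 = 45.942 kip at 2 ft from C.
Moments about C: D_y·7.4 − (12.09·3.8)·2 − 25·2.9 − 15·8.8 − 274.6 = 0 → D_y = 570.984/7.4 = 77.16 kip.
ΣF_y = 0: C_y + 77.16 − 12.09·3.8 − 25 − 15 = 0 → C_y = 8.782 kip.
ΣF_x = 0: no horizontal applied forces, so C_x = 0.

C_x = 0, C_y = 8.782 kip, D_y = 77.16 kip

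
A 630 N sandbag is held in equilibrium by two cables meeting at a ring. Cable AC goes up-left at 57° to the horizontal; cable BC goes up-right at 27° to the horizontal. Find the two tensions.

T_AC = 564.4 N, T_BC = 345.0 N

ΣF_x = 0: −T_AC·cos57° + T_BC·cos27° = 0 → T_BC = 0.611263·T_AC.
ΣF_y = 0: T_AC·sin57° + T_BC·sin27° = 630.
Substitute: T_AC·(0.838671 + 0.611263·0.45399) = 630 → T_AC = 564.426 ≈ 564.4 N.
Then T_BC = 0.611263 × 564.426 = 345.0 N.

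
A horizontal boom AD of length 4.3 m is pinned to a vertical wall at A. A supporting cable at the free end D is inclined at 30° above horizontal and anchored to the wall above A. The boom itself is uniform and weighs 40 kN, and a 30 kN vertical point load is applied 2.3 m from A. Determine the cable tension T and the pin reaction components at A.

ΣM about A: T·sin30°·4.3 − 40·2.15 − 30·2.3 = 0 → T = 155/(4.3·0.5) = 72.093 ≈ 72.09 kN.
ΣF_x = 0: A_x − T·cos30° = 0 → A_x = 72.093 × 0.866025 = 62.43 kN.
ΣF_y = 0: A_y + T·sin30° − 40 − 30 = 0 → A_y = 70 − 72.093 × 0.5 = 33.95 kN.

T = 72.09 kN, A_x = 62.43 kN, A_y = 33.95 kN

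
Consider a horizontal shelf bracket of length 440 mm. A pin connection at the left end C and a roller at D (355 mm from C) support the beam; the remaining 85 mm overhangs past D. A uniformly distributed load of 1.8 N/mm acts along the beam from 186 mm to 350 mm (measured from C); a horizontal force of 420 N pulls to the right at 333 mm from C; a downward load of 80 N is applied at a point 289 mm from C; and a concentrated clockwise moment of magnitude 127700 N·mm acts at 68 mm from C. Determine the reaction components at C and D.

C_x = -420.0 N, C_y = -272.5 N, D_y = 647.7 N

Resultant of the distributed load: 1.8 × 164 = 295.2 N at 268 mm from C.
Moments about C: D_y·355 − (1.8·164)·268 − 80·289 − 127700 = 0 → D_y = 229933.6/355 = 647.7 N.
ΣF_y = 0: C_y + 647.7 − 1.8·164 − 80 = 0 → C_y = -272.5 N.
ΣF_x = 0: C_x + 420 = 0 → C_x = -420.0 N.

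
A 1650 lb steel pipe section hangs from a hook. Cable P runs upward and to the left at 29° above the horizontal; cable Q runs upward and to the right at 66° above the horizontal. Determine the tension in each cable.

ΣF_x = 0: −T_P·cos29° + T_Q·cos66° = 0 → T_Q = 2.15033·T_P.
ΣF_y = 0: T_P·sin29° + T_Q·sin66° = 1650.
Substitute: T_P·(0.48481 + 2.15033·0.913545) = 1650 → T_P = 673.68 ≈ 673.7 lb.
Then T_Q = 2.15033 × 673.68 = 1449 lb.

T_P = 673.7 lb, T_Q = 1449 lb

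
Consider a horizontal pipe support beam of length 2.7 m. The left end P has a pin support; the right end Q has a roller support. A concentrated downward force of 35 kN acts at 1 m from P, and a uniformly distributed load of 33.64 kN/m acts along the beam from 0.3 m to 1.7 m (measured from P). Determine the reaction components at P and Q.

P_x = 0, P_y = 51.69 kN, Q_y = 30.41 kN

Resultant of the distributed load: 33.64 × 1.4 = 47.096 kN at 1 m from P.
Moments about P: Q_y·2.7 − 35·1 − (33.64·1.4)·1 = 0 → Q_y = 82.096/2.7 = 30.4059 ≈ 30.41 kN.
ΣF_y = 0: P_y + 30.4059 − 35 − 33.64·1.4 = 0 → P_y = 51.69 kN.
ΣF_x = 0: no horizontal applied forces, so P_x = 0.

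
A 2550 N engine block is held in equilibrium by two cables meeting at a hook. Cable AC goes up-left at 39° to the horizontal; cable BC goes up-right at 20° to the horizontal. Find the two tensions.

ΣF_x = 0: −T_AC·cos39° + T_BC·cos20° = 0 → T_BC = 0.827021·T_AC.
ΣF_y = 0: T_AC·sin39° + T_BC·sin20° = 2550.
Substitute: T_AC·(0.62932 + 0.827021·0.34202) = 2550 → T_AC = 2795.51 ≈ 2796 N.
Then T_BC = 0.827021 × 2795.51 = 2312 N.

T_AC = 2796 N, T_BC = 2312 N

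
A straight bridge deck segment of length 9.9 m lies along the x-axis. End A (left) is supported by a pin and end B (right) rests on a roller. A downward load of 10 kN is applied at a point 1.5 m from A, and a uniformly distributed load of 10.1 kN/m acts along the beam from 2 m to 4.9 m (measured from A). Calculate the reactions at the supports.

Resultant of the distributed load: 10.1 × 2.9 = 29.29 kN at 3.45 m from A.
Moments about A: B_y·9.9 − 10·1.5 − (10.1·2.9)·3.45 = 0 → B_y = 116.0505/9.9 = 11.7223 ≈ 11.72 kN.
ΣF_y = 0: A_y + 11.7223 − 10 − 10.1·2.9 = 0 → A_y = 27.57 kN.
ΣF_x = 0: no horizontal applied forces, so A_x = 0.

A_x = 0, A_y = 27.57 kN, B_y = 11.72 kN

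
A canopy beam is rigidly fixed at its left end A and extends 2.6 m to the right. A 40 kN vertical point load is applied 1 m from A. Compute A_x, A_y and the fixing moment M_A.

ΣF_x = 0: A_x = 0.
ΣF_y = 0: A_y − 40 = 0 → A_y = 40.00 kN.
ΣM about A: M_A − 40·1 = 0 → M_A = 40.00 kN·m.

A_x = 0, A_y = 40.00 kN, M_A = 40.00 kN·m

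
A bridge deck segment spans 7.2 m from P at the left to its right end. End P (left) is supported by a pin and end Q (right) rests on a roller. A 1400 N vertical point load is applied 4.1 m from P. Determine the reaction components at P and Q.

P_x = 0, P_y = 602.8 N, Q_y = 797.2 N

Moments about P: Q_y·7.2 − 1400·4.1 = 0 → Q_y = 5740/7.2 = 797.222 ≈ 797.2 N.
ΣF_y = 0: P_y + 797.222 − 1400 = 0 → P_y = 602.8 N.
ΣF_x = 0: no horizontal applied forces, so P_x = 0.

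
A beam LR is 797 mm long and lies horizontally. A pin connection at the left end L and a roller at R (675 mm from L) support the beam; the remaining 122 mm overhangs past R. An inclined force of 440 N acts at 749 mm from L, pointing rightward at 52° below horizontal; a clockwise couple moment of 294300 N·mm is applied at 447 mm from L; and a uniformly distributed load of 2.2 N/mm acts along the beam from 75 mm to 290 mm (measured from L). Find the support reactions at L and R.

Resultant of the distributed load: 2.2 × 215 = 473 N at 182.5 mm from L.
Moments about L: R_y·675 − 440·sin52°·749 − 294300 − (2.2·215)·182.5 = 0 → R_y = 640319/675 = 948.621 ≈ 948.6 N.
ΣF_y = 0: L_y + 948.621 − 440·sin52° − 2.2·215 = 0 → L_y = -128.9 N.
ΣF_x = 0: L_x + 440·cos52° = 0 → L_x = -270.9 N.

L_x = -270.9 N, L_y = -128.9 N, R_y = 948.6 N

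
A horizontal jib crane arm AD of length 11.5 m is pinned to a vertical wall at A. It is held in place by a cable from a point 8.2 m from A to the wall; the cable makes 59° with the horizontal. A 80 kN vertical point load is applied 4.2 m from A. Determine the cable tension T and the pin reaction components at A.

ΣM about A: T·sin59°·8.2 − 80·4.2 = 0 → T = 336/(8.2·0.857167) = 47.8035 ≈ 47.80 kN.
ΣF_x = 0: A_x − T·cos59° = 0 → A_x = 47.8035 × 0.515038 = 24.62 kN.
ΣF_y = 0: A_y + T·sin59° − 80 = 0 → A_y = 80 − 47.8035 × 0.857167 = 39.02 kN.

T = 47.80 kN, A_x = 24.62 kN, A_y = 39.02 kN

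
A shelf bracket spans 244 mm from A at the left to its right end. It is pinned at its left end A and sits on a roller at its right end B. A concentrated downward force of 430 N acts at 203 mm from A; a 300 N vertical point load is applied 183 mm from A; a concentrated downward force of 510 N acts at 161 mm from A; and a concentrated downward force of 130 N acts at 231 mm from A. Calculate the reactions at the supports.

Moments about A: B_y·244 − 430·203 − 300·183 − 510·161 − 130·231 = 0 → B_y = 254330/244 = 1042.34 ≈ 1042 N.
ΣF_y = 0: A_y + 1042.34 − 430 − 300 − 510 − 130 = 0 → A_y = 327.7 N.
ΣF_x = 0: no horizontal applied forces, so A_x = 0.

A_x = 0, A_y = 327.7 N, B_y = 1042 N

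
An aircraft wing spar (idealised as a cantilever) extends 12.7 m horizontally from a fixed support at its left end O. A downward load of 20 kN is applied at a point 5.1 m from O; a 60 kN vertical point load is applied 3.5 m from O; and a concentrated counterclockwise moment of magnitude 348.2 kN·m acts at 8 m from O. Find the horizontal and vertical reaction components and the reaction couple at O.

O_x = 0, O_y = 80.00 kN, M_O = -36.20 kN·m

ΣF_x = 0: O_x = 0.
ΣF_y = 0: O_y − 20 − 60 = 0 → O_y = 80.00 kN.
ΣM about O: M_O − 20·5.1 − 60·3.5 + 348.2 = 0 → M_O = -36.20 kN·m.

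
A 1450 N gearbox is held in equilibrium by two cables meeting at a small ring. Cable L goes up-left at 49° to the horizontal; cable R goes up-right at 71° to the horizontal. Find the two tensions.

ΣF_x = 0: −T_L·cos49° + T_R·cos71° = 0 → T_R = 2.01512·T_L.
ΣF_y = 0: T_L·sin49° + T_R·sin71° = 1450.
Substitute: T_L·(0.75471 + 2.01512·0.945519) = 1450 → T_L = 545.104 ≈ 545.1 N.
Then T_R = 2.01512 × 545.104 = 1098 N.

T_L = 545.1 N, T_R = 1098 N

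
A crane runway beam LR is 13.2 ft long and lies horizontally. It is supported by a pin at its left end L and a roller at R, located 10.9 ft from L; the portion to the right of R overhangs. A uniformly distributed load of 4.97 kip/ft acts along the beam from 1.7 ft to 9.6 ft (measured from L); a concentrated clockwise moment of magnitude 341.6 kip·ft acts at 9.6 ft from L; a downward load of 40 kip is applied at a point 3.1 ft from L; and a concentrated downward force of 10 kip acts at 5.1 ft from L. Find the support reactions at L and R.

Resultant of the distributed load: 4.97 × 7.9 = 39.263 kip at 5.65 ft from L.
Moments about L: R_y·10.9 − (4.97·7.9)·5.65 − 341.6 − 40·3.1 − 10·5.1 = 0 → R_y = 738.43595/10.9 = 67.7464 ≈ 67.75 kip.
ΣF_y = 0: L_y + 67.7464 − 4.97·7.9 − 40 − 10 = 0 → L_y = 21.52 kip.
ΣF_x = 0: no horizontal applied forces, so L_x = 0.

L_x = 0, L_y = 21.52 kip, R_y = 67.75 kip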